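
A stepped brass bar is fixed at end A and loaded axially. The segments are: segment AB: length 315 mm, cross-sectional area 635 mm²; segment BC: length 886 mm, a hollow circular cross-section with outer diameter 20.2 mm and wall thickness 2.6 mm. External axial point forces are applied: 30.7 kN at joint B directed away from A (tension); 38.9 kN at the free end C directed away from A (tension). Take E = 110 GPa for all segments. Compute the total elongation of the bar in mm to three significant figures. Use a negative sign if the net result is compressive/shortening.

2.49 mm

Internal axial forces (sectioning from the free end, tension +): N_BC = 38.9 kN, N_AB = 69.6 kN.
A_BC = 143.8 mm².
δ_AB = 69600·315/(635·110000) = 0.3139 mm
δ_BC = 38900·886/(143.8·110000) = 2.179 mm
δ = Σδ_i = 2.493 mm.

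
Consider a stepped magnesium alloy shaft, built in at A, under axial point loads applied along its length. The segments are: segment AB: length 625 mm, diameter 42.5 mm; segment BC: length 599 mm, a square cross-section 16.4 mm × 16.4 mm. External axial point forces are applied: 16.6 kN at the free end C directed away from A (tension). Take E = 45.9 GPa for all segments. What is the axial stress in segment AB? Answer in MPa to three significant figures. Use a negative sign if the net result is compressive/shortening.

11.7 MPa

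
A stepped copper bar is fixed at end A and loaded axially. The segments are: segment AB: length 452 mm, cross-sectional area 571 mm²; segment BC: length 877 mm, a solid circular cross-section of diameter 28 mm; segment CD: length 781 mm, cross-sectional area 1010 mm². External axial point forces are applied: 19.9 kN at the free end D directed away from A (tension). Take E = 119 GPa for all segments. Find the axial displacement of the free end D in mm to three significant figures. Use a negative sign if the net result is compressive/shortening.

Internal axial forces (sectioning from the free end, tension +): N_CD = 19.9 kN, N_BC = 19.9 kN, N_AB = 19.9 kN.
A_BC = 615.8 mm².
δ_AB = 19900·452/(571·119000) = 0.1324 mm
δ_BC = 19900·877/(615.8·119000) = 0.2382 mm
δ_CD = 19900·781/(1010·119000) = 0.1293 mm
δ = Σδ_i = 0.4999 mm.

0.500 mm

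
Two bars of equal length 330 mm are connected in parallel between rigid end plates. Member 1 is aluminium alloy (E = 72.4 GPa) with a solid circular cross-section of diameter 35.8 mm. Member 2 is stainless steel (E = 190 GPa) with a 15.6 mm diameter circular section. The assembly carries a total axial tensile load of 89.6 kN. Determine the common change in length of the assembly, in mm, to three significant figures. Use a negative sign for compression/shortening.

A_1 = 1007 mm².
A_2 = 191.1 mm².
Equal strain + equilibrium ⇒ each member carries load in proportion to AE: A₁E₁ = 72880000 N, A₂E₂ = 36320000 N, ΣAE = 109200000 N.
δ = PL/ΣAE = 89600·330/109200000 = 0.2708 mm.

0.271 mm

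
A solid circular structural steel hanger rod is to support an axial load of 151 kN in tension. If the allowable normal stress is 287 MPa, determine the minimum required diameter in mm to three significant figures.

Required area A ≥ P/σ_allow = 151000/287 = 526.1 mm².
For a solid circular section, d ≥ √(4A/π) = 25.88 mm.

25.9 mm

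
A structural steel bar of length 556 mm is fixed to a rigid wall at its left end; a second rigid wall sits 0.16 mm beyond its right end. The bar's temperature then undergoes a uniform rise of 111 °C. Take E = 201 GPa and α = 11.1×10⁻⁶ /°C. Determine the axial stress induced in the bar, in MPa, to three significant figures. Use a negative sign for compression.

-190 MPa

Free thermal expansion αLΔT = 11.1e-6 · 556 · 111 = 0.685 mm.
The walls engage after the gap closes; constrained expansion = 0.685 − 0.16 = 0.525 mm.
The walls impose strain ε = −(0.525)/556 = -9.4433e-04; σ = Eε = 201000 · -9.4433e-04 = -189.8 MPa.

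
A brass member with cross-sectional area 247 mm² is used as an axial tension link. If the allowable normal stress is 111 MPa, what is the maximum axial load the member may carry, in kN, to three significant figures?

27.4 kN

P_max = σ_allow · A = 111 · 247 = 27420 N = 27.42 kN.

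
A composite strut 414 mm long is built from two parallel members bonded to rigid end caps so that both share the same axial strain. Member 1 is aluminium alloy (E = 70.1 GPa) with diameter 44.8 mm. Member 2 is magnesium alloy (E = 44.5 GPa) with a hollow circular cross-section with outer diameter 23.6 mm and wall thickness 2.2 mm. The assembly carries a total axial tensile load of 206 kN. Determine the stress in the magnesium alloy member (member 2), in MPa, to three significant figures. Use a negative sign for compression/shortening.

78.3 MPa

A_1 = 1576 mm².
A_2 = 147.9 mm².
Equal strain + equilibrium ⇒ each member carries load in proportion to AE: A₁E₁ = 110500000 N, A₂E₂ = 6582000 N, ΣAE = 117100000 N.
σ₂ = P·E₂/ΣAE = 206000·44500/117100000 = 78.3 MPa.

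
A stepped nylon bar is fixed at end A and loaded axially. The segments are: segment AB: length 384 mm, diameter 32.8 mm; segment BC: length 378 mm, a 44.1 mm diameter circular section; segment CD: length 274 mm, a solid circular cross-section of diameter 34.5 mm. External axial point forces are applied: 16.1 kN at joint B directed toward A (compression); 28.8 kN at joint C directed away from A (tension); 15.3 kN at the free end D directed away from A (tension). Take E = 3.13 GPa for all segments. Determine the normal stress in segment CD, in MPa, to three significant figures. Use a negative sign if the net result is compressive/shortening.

Internal axial forces (sectioning from the free end, tension +): N_CD = 15.3 kN, N_BC = 44.1 kN, N_AB = 28 kN.
A_CD = 934.8 mm².
σ_CD = N_CD/A_CD = 15300/934.8 = 16.37 MPa.

16.4 MPa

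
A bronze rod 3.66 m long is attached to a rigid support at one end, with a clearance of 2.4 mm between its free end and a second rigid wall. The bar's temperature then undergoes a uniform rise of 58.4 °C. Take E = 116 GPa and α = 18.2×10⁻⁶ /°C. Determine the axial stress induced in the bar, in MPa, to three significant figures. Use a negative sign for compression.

-47.2 MPa

Free thermal expansion αLΔT = 18.2e-6 · 3660 · 58.4 = 3.89 mm.
The walls engage after the gap closes; constrained expansion = 3.89 − 2.4 = 1.49 mm.
The walls impose strain ε = −(1.49)/3660 = -4.0714e-04; σ = Eε = 116000 · -4.0714e-04 = -47.23 MPa.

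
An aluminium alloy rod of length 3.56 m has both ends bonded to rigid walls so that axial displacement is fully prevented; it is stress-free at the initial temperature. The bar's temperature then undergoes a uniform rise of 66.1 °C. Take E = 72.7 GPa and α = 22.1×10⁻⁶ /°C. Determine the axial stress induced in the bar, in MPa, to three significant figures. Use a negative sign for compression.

Free thermal expansion αLΔT = 22.1e-6 · 3560 · 66.1 = 5.2 mm.
The walls impose strain ε = −(5.2)/3560 = -1.4608e-03; σ = Eε = 72700 · -1.4608e-03 = -106.2 MPa.

-106 MPa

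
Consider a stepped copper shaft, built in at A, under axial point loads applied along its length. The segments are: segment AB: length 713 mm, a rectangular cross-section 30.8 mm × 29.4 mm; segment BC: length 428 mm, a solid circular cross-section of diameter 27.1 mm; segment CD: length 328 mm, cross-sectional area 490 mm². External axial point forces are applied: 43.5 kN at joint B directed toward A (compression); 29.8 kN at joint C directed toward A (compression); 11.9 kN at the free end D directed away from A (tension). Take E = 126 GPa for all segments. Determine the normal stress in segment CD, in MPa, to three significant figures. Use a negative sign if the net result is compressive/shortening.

Internal axial forces (sectioning from the free end, tension +): N_CD = 11.9 kN, N_BC = -17.9 kN, N_AB = -61.4 kN.
σ_CD = N_CD/A_CD = 11900/490 = 24.29 MPa.

24.3 MPa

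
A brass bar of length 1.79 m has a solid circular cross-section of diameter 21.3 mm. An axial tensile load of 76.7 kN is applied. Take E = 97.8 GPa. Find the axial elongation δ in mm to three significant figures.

3.94 mm

A = 356.3 mm².
δ_mech = NL/(AE) = 76700·1790/(356.3·97800) = 3.94 mm.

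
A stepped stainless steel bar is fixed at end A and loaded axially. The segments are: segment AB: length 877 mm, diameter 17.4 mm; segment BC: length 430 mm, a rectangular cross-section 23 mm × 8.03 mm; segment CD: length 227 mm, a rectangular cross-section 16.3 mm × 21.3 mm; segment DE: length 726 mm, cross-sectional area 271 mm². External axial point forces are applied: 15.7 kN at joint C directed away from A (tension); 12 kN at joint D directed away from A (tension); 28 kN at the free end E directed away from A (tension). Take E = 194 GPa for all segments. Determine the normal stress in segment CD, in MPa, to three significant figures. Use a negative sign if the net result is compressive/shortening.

115 MPa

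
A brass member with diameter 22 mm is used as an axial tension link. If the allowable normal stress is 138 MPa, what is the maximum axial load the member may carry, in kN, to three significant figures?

52.5 kN

A = 380.1 mm².
P_max = σ_allow · A = 138 · 380.1 = 52460 N = 52.46 kN.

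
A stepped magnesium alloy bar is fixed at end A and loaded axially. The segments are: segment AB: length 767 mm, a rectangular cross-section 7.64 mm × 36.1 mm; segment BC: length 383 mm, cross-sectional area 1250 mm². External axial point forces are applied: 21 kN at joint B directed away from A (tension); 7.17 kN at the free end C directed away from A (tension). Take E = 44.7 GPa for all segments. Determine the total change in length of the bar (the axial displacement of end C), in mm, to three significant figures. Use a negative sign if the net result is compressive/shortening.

1.80 mm

Internal axial forces (sectioning from the free end, tension +): N_BC = 7.17 kN, N_AB = 28.17 kN.
A_AB = 275.8 mm².
δ_AB = 28170·767/(275.8·44700) = 1.753 mm
δ_BC = 7170·383/(1250·44700) = 0.04915 mm
δ = Σδ_i = 1.802 mm.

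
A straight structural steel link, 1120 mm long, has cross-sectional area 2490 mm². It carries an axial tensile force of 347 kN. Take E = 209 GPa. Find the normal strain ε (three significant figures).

6.67e-04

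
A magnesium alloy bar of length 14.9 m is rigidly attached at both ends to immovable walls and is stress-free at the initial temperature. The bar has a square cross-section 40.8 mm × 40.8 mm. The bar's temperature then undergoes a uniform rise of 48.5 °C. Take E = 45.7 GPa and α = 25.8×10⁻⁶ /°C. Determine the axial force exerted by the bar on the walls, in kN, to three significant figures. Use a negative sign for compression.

-95.2 kN

Free thermal expansion αLΔT = 25.8e-6 · 14900 · 48.5 = 18.64 mm.
The walls impose strain ε = −(18.64)/14900 = -1.2513e-03; σ = Eε = 45700 · -1.2513e-03 = -57.18 MPa.
Wall reaction R = σ·A = -57.18·1665 = -95190 N = -95.19 kN.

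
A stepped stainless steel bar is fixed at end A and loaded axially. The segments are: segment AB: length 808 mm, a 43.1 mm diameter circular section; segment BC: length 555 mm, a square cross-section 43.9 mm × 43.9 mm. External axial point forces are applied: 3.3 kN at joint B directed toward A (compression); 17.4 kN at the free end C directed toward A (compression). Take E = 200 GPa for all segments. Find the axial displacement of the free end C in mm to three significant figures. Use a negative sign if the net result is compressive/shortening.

Internal axial forces (sectioning from the free end, tension +): N_BC = -17.4 kN, N_AB = -20.7 kN.
A_AB = 1459 mm².
A_BC = 1927 mm².
δ_AB = -20700·808/(1459·200000) = -0.05732 mm
δ_BC = -17400·555/(1927·200000) = -0.02505 mm
δ = Σδ_i = -0.08237 mm.

-0.0824 mm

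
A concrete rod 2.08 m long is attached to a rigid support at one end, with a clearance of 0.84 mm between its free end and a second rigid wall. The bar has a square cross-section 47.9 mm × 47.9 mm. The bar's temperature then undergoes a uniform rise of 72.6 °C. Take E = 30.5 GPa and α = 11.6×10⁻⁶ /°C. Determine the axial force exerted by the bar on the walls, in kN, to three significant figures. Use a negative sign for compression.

Free thermal expansion αLΔT = 11.6e-6 · 2080 · 72.6 = 1.752 mm.
The walls engage after the gap closes; constrained expansion = 1.752 − 0.84 = 0.9117 mm.
The walls impose strain ε = −(0.9117)/2080 = -4.3831e-04; σ = Eε = 30500 · -4.3831e-04 = -13.37 MPa.
Wall reaction R = σ·A = -13.37·2294 = -30670 N = -30.67 kN.

-30.7 kN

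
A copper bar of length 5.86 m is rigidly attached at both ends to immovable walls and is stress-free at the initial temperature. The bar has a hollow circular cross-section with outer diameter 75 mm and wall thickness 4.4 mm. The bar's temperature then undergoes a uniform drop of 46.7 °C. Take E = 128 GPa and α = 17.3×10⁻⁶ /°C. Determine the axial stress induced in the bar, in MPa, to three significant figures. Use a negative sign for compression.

Free thermal expansion αLΔT = 17.3e-6 · 5860 · -46.7 = -4.734 mm.
The walls impose strain ε = −(-4.734)/5860 = 8.0791e-04; σ = Eε = 128000 · 8.0791e-04 = 103.4 MPa.

103 MPa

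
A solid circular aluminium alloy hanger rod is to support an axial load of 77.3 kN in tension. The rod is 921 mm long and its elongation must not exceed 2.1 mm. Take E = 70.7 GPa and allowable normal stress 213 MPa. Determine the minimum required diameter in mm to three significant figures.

24.7 mm

Required area A ≥ P/σ_allow = 77300/213 = 362.9 mm².
For a solid circular section, d ≥ √(4A/π) = 21.5 mm.
Elongation limit: A ≥ PL/(Eδ_allow) = 77300·921/(70700·2.1) = 479.5 mm² ⇒ d ≥ 24.71 mm.
The elongation limit governs.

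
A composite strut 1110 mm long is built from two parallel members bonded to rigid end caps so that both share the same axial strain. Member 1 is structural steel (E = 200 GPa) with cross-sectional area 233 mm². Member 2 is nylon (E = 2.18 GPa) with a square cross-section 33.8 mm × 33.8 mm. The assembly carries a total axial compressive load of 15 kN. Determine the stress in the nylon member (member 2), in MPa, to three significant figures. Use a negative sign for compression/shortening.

A_2 = 1142 mm².
Equal strain + equilibrium ⇒ each member carries load in proportion to AE: A₁E₁ = 46600000 N, A₂E₂ = 2491000 N, ΣAE = 49090000 N.
σ₂ = P·E₂/ΣAE = -15000·2180/49090000 = -0.6661 MPa.

-0.666 MPa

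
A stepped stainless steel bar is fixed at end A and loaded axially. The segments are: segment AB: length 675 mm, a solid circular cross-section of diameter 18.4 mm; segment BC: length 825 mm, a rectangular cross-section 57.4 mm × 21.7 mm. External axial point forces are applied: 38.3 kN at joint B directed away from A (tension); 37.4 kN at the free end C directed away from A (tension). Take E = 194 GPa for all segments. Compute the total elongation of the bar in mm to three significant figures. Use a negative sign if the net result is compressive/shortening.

Internal axial forces (sectioning from the free end, tension +): N_BC = 37.4 kN, N_AB = 75.7 kN.
A_AB = 265.9 mm².
A_BC = 1246 mm².
δ_AB = 75700·675/(265.9·194000) = 0.9905 mm
δ_BC = 37400·825/(1246·194000) = 0.1277 mm
δ = Σδ_i = 1.118 mm.

1.12 mm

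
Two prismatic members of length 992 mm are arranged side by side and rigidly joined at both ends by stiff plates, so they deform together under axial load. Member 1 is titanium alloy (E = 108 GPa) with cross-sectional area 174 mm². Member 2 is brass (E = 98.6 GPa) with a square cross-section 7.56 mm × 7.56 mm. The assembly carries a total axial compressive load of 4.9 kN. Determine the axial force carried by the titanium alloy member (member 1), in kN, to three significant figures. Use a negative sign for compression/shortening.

-3.77 kN

A_2 = 57.15 mm².
Equal strain + equilibrium ⇒ each member carries load in proportion to AE: A₁E₁ = 18790000 N, A₂E₂ = 5635000 N, ΣAE = 24430000 N.
F₁ = P·A₁E₁/ΣAE = -4900·18790000/24430000 = -3770 N.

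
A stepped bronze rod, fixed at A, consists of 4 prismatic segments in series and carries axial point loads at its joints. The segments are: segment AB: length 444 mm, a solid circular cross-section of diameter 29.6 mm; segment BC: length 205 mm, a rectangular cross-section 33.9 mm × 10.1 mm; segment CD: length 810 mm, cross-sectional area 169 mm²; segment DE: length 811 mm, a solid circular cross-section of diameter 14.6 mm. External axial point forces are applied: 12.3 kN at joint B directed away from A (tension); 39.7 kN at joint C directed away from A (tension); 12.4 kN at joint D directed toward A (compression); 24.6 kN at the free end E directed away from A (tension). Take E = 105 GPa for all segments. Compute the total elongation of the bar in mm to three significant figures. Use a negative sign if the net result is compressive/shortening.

Internal axial forces (sectioning from the free end, tension +): N_DE = 24.6 kN, N_CD = 12.2 kN, N_BC = 51.9 kN, N_AB = 64.2 kN.
A_AB = 688.1 mm².
A_BC = 342.4 mm².
A_DE = 167.4 mm².
δ_AB = 64200·444/(688.1·105000) = 0.3945 mm
δ_BC = 51900·205/(342.4·105000) = 0.2959 mm
δ_CD = 12200·810/(169·105000) = 0.5569 mm
δ_DE = 24600·811/(167.4·105000) = 1.135 mm
δ = Σδ_i = 2.382 mm.

2.38 mm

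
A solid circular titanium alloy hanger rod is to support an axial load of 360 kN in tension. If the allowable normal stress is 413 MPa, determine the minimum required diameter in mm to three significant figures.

33.3 mm

Required area A ≥ P/σ_allow = 360000/413 = 871.7 mm².
For a solid circular section, d ≥ √(4A/π) = 33.31 mm.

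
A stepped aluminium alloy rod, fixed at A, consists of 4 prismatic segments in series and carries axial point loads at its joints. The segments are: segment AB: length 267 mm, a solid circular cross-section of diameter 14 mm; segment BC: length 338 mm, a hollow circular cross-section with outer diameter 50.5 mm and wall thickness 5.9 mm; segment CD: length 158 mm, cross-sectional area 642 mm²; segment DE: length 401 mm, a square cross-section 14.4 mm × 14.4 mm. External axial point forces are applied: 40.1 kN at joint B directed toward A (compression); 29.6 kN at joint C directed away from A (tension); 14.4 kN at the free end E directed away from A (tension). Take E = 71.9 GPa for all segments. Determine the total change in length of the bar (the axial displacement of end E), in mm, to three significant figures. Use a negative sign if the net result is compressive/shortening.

0.781 mm

Internal axial forces (sectioning from the free end, tension +): N_DE = 14.4 kN, N_CD = 14.4 kN, N_BC = 44 kN, N_AB = 3.9 kN.
A_AB = 153.9 mm².
A_BC = 826.7 mm².
A_DE = 207.4 mm².
δ_AB = 3900·267/(153.9·71900) = 0.09408 mm
δ_BC = 44000·338/(826.7·71900) = 0.2502 mm
δ_CD = 14400·158/(642·71900) = 0.04929 mm
δ_DE = 14400·401/(207.4·71900) = 0.3873 mm
δ = Σδ_i = 0.7809 mm.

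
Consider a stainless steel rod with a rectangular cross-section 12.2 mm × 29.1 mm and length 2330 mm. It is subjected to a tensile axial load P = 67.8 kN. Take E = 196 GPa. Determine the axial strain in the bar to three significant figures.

A = 355 mm².
σ = N/A = 191 MPa; ε = σ/E = 191/196000 = 9.744e-04.

9.74e-04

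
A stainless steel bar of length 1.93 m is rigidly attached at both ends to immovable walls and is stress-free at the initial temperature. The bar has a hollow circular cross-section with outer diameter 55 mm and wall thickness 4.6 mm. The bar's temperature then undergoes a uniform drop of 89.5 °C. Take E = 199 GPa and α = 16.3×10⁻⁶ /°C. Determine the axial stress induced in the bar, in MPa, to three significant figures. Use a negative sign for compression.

Free thermal expansion αLΔT = 16.3e-6 · 1930 · -89.5 = -2.816 mm.
The walls impose strain ε = −(-2.816)/1930 = 1.4589e-03; σ = Eε = 199000 · 1.4589e-03 = 290.3 MPa.

290 MPa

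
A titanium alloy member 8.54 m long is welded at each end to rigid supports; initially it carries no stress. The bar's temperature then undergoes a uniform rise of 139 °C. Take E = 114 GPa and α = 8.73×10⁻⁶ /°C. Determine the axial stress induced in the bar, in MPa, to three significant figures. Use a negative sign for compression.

Free thermal expansion αLΔT = 8.73e-6 · 8540 · 139 = 10.36 mm.
The walls impose strain ε = −(10.36)/8540 = -1.2135e-03; σ = Eε = 114000 · -1.2135e-03 = -138.3 MPa.

-138 MPa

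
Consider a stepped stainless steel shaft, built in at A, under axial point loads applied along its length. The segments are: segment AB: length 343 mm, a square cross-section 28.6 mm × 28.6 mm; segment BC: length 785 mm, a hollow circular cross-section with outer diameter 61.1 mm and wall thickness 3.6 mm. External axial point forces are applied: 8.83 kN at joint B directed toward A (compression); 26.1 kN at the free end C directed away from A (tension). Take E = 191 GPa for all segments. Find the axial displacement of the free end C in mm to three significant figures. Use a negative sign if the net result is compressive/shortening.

Internal axial forces (sectioning from the free end, tension +): N_BC = 26.1 kN, N_AB = 17.27 kN.
A_AB = 818 mm².
A_BC = 650.3 mm².
δ_AB = 17270·343/(818·191000) = 0.03792 mm
δ_BC = 26100·785/(650.3·191000) = 0.165 mm
δ = Σδ_i = 0.2029 mm.

0.203 mm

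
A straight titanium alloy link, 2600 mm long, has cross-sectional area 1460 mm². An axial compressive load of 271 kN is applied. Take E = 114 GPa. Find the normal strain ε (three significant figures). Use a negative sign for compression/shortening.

σ = N/A = -185.6 MPa; ε = σ/E = -185.6/114000 = -1.628e-03.

-0.00163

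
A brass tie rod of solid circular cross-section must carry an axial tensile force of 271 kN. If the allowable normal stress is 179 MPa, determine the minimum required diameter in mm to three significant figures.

43.9 mm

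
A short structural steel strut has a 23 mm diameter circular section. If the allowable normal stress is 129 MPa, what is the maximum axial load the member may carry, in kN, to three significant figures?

A = 415.5 mm².
P_max = σ_allow · A = 129 · 415.5 = 53600 N = 53.6 kN.

53.6 kN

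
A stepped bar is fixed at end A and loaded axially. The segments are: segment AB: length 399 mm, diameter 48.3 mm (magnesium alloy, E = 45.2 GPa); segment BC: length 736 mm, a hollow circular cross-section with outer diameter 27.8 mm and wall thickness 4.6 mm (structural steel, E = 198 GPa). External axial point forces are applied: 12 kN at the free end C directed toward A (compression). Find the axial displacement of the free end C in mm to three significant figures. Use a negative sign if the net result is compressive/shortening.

-0.191 mm

Internal axial forces (sectioning from the free end, tension +): N_BC = -12 kN, N_AB = -12 kN.
A_AB = 1832 mm².
A_BC = 335.3 mm².
δ_AB = -12000·399/(1832·45200) = -0.05781 mm
δ_BC = -12000·736/(335.3·198000) = -0.133 mm
δ = Σδ_i = -0.1909 mm.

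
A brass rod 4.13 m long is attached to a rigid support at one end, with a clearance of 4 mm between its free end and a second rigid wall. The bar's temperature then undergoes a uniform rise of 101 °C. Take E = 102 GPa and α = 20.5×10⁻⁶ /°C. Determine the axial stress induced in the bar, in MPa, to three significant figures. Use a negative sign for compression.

-112 MPa

Free thermal expansion αLΔT = 20.5e-6 · 4130 · 101 = 8.551 mm.
The walls engage after the gap closes; constrained expansion = 8.551 − 4 = 4.551 mm.
The walls impose strain ε = −(4.551)/4130 = -1.1020e-03; σ = Eε = 102000 · -1.1020e-03 = -112.4 MPa.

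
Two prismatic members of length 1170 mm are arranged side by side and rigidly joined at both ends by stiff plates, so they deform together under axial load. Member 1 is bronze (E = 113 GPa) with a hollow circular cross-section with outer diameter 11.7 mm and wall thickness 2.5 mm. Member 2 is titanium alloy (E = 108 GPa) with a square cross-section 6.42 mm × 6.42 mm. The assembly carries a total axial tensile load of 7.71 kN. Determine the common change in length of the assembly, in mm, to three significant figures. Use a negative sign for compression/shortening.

A_1 = 72.26 mm².
A_2 = 41.22 mm².
Equal strain + equilibrium ⇒ each member carries load in proportion to AE: A₁E₁ = 8165000 N, A₂E₂ = 4451000 N, ΣAE = 12620000 N.
δ = PL/ΣAE = 7710·1170/12620000 = 0.715 mm.

0.715 mm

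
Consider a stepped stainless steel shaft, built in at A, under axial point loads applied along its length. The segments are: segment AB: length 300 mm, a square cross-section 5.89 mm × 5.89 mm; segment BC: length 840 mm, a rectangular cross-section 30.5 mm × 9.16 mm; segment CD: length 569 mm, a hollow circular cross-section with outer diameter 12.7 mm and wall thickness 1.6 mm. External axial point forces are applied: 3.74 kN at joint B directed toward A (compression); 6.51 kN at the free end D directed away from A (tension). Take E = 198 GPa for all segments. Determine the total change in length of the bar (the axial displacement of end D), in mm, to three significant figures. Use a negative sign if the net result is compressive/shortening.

Internal axial forces (sectioning from the free end, tension +): N_CD = 6.51 kN, N_BC = 6.51 kN, N_AB = 2.77 kN.
A_AB = 34.69 mm².
A_BC = 279.4 mm².
A_CD = 55.79 mm².
δ_AB = 2770·300/(34.69·198000) = 0.121 mm
δ_BC = 6510·840/(279.4·198000) = 0.09886 mm
δ_CD = 6510·569/(55.79·198000) = 0.3353 mm
δ = Σδ_i = 0.5551 mm.

0.555 mm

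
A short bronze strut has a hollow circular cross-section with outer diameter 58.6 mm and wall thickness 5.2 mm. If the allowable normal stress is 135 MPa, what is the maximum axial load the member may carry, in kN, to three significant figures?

A = 872.4 mm².
P_max = σ_allow · A = 135 · 872.4 = 117800 N = 117.8 kN.

118 kN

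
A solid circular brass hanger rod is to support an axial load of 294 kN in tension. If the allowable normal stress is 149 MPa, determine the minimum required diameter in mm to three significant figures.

50.1 mm

Required area A ≥ P/σ_allow = 294000/149 = 1973 mm².
For a solid circular section, d ≥ √(4A/π) = 50.12 mm.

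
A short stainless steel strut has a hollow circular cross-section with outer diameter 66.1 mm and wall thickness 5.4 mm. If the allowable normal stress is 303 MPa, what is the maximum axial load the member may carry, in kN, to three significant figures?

A = 1030 mm².
P_max = σ_allow · A = 303 · 1030 = 312000 N = 312 kN.

312 kN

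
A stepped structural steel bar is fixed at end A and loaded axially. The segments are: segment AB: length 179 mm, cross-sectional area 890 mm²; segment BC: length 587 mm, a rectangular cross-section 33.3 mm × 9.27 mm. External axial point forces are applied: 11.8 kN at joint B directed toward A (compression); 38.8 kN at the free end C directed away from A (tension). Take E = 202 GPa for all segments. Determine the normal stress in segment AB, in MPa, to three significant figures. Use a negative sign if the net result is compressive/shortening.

Internal axial forces (sectioning from the free end, tension +): N_BC = 38.8 kN, N_AB = 27 kN.
σ_AB = N_AB/A_AB = 27000/890 = 30.34 MPa.

30.3 MPa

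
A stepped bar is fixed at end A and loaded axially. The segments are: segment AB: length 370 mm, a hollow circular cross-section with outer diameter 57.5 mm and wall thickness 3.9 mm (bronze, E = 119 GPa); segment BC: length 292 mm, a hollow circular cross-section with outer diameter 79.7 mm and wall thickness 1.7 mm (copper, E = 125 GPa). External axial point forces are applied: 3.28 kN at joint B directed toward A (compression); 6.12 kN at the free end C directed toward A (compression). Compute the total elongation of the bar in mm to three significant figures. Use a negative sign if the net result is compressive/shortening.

Internal axial forces (sectioning from the free end, tension +): N_BC = -6.12 kN, N_AB = -9.4 kN.
A_AB = 656.7 mm².
A_BC = 416.6 mm².
δ_AB = -9400·370/(656.7·119000) = -0.0445 mm
δ_BC = -6120·292/(416.6·125000) = -0.03432 mm
δ = Σδ_i = -0.07882 mm.

-0.0788 mm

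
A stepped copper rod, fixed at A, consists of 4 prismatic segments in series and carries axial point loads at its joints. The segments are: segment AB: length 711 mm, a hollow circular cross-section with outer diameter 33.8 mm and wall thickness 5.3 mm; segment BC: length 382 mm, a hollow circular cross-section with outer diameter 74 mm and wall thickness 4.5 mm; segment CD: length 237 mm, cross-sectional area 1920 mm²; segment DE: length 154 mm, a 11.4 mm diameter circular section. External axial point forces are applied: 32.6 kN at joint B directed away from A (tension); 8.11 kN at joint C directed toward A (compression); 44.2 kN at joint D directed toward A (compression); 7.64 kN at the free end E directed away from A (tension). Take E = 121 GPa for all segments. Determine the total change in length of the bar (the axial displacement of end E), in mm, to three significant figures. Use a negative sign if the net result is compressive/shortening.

-0.235 mm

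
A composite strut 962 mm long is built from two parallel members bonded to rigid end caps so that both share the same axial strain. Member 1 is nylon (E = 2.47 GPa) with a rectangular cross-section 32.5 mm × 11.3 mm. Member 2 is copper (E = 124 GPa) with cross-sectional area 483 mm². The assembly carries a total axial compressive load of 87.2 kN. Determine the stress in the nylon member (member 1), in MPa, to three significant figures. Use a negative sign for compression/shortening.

-3.54 MPa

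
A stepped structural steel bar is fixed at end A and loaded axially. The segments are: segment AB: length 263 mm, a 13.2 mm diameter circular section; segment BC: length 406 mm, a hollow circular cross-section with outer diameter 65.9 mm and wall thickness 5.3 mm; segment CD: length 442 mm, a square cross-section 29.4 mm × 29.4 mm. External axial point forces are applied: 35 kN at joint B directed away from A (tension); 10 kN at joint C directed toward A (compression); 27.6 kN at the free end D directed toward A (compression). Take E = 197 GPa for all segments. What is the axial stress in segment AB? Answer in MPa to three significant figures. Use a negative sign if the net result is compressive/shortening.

-19.0 MPa

Internal axial forces (sectioning from the free end, tension +): N_CD = -27.6 kN, N_BC = -37.6 kN, N_AB = -2.6 kN.
A_AB = 136.8 mm².
σ_AB = N_AB/A_AB = -2600/136.8 = -19 MPa.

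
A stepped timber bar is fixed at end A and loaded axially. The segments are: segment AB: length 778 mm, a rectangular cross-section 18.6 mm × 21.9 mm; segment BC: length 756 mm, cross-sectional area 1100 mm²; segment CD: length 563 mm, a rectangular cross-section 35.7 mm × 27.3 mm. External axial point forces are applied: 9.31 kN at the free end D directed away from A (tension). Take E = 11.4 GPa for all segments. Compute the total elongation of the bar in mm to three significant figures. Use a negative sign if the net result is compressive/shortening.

2.59 mm

Internal axial forces (sectioning from the free end, tension +): N_CD = 9.31 kN, N_BC = 9.31 kN, N_AB = 9.31 kN.
A_AB = 407.3 mm².
A_CD = 974.6 mm².
δ_AB = 9310·778/(407.3·11400) = 1.56 mm
δ_BC = 9310·756/(1100·11400) = 0.5613 mm
δ_CD = 9310·563/(974.6·11400) = 0.4718 mm
δ = Σδ_i = 2.593 mm.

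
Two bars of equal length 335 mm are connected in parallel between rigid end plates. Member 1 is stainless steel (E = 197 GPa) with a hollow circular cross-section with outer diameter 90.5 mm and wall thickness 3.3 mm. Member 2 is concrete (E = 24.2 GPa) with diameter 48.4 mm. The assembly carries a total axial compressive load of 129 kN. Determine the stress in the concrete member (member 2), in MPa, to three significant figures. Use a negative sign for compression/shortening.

A_1 = 904 mm².
A_2 = 1840 mm².
Equal strain + equilibrium ⇒ each member carries load in proportion to AE: A₁E₁ = 178100000 N, A₂E₂ = 44520000 N, ΣAE = 222600000 N.
σ₂ = P·E₂/ΣAE = -129000·24200/222600000 = -14.02 MPa.

-14.0 MPa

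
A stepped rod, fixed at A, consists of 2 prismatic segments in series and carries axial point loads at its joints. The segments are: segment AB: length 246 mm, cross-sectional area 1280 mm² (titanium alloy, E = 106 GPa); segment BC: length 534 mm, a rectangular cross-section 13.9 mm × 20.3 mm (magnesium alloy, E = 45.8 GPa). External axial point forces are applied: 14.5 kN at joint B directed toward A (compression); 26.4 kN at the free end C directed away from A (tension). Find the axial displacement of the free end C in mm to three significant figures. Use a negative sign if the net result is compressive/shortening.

Internal axial forces (sectioning from the free end, tension +): N_BC = 26.4 kN, N_AB = 11.9 kN.
A_BC = 282.2 mm².
δ_AB = 11900·246/(1280·106000) = 0.02158 mm
δ_BC = 26400·534/(282.2·45800) = 1.091 mm
δ = Σδ_i = 1.112 mm.

1.11 mm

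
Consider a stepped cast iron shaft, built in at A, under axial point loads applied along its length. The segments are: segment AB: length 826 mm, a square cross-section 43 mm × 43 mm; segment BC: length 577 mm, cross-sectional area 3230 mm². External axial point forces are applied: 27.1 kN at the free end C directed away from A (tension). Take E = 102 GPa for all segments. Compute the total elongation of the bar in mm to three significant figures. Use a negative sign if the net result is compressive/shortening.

0.166 mm

Internal axial forces (sectioning from the free end, tension +): N_BC = 27.1 kN, N_AB = 27.1 kN.
A_AB = 1849 mm².
δ_AB = 27100·826/(1849·102000) = 0.1187 mm
δ_BC = 27100·577/(3230·102000) = 0.04746 mm
δ = Σδ_i = 0.1662 mm.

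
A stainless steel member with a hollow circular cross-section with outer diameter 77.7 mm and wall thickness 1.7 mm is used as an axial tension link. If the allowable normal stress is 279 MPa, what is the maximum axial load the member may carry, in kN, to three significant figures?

A = 405.9 mm².
P_max = σ_allow · A = 279 · 405.9 = 113200 N = 113.2 kN.

113 kN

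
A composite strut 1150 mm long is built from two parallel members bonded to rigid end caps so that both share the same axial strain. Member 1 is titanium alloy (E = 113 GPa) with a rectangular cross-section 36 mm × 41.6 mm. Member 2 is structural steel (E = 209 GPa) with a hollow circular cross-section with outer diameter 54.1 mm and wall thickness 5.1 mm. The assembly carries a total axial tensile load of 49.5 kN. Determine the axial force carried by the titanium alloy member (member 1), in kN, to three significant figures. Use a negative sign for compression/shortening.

25.1 kN

A_1 = 1498 mm².
A_2 = 785.1 mm².
Equal strain + equilibrium ⇒ each member carries load in proportion to AE: A₁E₁ = 169200000 N, A₂E₂ = 164100000 N, ΣAE = 333300000 N.
F₁ = P·A₁E₁/ΣAE = 49500·169200000/333300000 = 25130 N.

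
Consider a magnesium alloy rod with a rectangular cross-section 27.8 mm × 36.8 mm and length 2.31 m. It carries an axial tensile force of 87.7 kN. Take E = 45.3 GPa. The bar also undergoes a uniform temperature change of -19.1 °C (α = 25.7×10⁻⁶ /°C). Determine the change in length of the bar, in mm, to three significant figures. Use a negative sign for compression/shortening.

A = 1023 mm².
δ_mech = NL/(AE) = 87700·2310/(1023·45300) = 4.371 mm.
δ_thermal = αLΔT = 25.7e-6·2310·-19.1 = -1.134 mm.
δ = δ_mech + δ_thermal = 3.237 mm.

3.24 mm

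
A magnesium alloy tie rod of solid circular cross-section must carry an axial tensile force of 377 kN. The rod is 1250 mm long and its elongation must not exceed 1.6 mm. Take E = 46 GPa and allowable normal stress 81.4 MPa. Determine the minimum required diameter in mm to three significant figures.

90.3 mm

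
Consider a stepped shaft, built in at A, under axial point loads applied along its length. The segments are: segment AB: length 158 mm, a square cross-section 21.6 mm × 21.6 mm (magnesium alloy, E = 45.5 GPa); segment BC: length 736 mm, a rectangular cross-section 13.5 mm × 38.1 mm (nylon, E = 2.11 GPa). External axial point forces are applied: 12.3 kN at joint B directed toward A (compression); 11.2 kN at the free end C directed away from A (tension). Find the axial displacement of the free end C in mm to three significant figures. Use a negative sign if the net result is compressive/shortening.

Internal axial forces (sectioning from the free end, tension +): N_BC = 11.2 kN, N_AB = -1.1 kN.
A_AB = 466.6 mm².
A_BC = 514.4 mm².
δ_AB = -1100·158/(466.6·45500) = -0.008187 mm
δ_BC = 11200·736/(514.4·2110) = 7.595 mm
δ = Σδ_i = 7.587 mm.

7.59 mm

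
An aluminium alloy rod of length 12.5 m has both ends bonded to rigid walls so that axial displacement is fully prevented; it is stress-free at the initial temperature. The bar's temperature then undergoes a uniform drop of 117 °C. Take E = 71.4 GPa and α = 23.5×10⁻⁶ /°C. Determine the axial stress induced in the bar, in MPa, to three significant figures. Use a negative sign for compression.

Free thermal expansion αLΔT = 23.5e-6 · 12500 · -117 = -34.37 mm.
The walls impose strain ε = −(-34.37)/12500 = 2.7495e-03; σ = Eε = 71400 · 2.7495e-03 = 196.3 MPa.

196 MPa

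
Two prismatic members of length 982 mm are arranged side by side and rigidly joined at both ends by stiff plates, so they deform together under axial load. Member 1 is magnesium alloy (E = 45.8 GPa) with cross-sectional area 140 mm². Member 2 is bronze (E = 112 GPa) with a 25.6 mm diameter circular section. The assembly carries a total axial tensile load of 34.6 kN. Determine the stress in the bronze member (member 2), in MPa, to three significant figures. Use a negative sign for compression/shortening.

60.5 MPa

A_2 = 514.7 mm².
Equal strain + equilibrium ⇒ each member carries load in proportion to AE: A₁E₁ = 6412000 N, A₂E₂ = 57650000 N, ΣAE = 64060000 N.
σ₂ = P·E₂/ΣAE = 34600·112000/64060000 = 60.49 MPa.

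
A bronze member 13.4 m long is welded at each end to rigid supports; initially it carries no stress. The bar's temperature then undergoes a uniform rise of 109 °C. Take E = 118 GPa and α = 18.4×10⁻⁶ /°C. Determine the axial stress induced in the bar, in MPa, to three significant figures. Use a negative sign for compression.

-237 MPa

Free thermal expansion αLΔT = 18.4e-6 · 13400 · 109 = 26.88 mm.
The walls impose strain ε = −(26.88)/13400 = -2.0056e-03; σ = Eε = 118000 · -2.0056e-03 = -236.7 MPa.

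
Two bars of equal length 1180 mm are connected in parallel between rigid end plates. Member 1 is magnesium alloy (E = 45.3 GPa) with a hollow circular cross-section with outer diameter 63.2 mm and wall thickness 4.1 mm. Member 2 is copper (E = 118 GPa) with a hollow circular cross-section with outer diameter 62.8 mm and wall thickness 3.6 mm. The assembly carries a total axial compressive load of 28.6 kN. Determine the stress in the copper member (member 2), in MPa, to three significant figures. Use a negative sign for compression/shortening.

A_1 = 761.2 mm².
A_2 = 669.5 mm².
Equal strain + equilibrium ⇒ each member carries load in proportion to AE: A₁E₁ = 34480000 N, A₂E₂ = 79010000 N, ΣAE = 113500000 N.
σ₂ = P·E₂/ΣAE = -28600·118000/113500000 = -29.74 MPa.

-29.7 MPa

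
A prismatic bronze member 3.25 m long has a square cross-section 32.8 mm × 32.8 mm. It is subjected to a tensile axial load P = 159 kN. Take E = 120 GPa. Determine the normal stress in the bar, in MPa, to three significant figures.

148 MPa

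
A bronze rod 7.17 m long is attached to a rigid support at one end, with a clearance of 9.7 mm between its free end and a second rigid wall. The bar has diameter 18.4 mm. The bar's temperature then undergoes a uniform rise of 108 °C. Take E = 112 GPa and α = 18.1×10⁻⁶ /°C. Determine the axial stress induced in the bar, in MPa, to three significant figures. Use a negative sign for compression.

-67.4 MPa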